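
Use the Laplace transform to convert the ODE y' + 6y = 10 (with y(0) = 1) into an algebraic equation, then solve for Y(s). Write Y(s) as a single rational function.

Take the Laplace transform of both sides.
With L{y'} = sY - y(0) = sY - 1: the LHS transforms to (s + 6)Y - (1).
The right side is L{10} = 10/s.
So (s + 6)Y = 10/s + (1).
Isolate Y and clear denominators.

Y(s) = (s + 10)/(s^2 + 6*s)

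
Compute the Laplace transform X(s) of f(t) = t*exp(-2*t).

L{e^(-2t)} = 1/(s + 2).
Then apply L{t·g(t)} = -d/ds[G(s)] with G(s) = 1/(s + 2):
differentiating 1 time and applying the sign gives (s + 2)^(-2).

X(s) = (s + 2)^(-2)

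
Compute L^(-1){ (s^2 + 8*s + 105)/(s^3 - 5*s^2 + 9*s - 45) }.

5*exp(5*t) - 4*sin(3*t) - 4*cos(3*t)

Factor the denominator: s^3 - 5*s^2 + 9*s - 45 = (s - 5)*(s^2 + 9).
Partial fraction decomposition gives [5/(s - 5)] + [-4*s/(s^2 + 9)] + [-12/(s^2 + 9)].
Invert each term: 5/(s - 5) ↔ 5e^(5t); -4·s/(s^2 + 9) ↔ -4cos(3t); -4·3/(s^2 + 9) ↔ -4sin(3t).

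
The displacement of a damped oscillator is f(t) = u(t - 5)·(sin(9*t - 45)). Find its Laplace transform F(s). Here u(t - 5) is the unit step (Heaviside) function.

F(s) = 9*exp(-5*s)/(s^2 + 81)

By the second shifting theorem, L{u(t - c)·g(t - c)} = e^(-cs)·G(s) with c = 5 and G(s) = L{g(t)}.
L{sin(9t)} = 9/(s^2 + 81).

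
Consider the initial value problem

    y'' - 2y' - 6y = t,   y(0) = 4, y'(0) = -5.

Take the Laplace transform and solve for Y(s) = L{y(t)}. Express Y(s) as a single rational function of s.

Y(s) = (4*s^3 - 13*s^2 + 1)/(s^4 - 2*s^3 - 6*s^2)

Apply the Laplace transform to the equation.
The derivative rules (L{y''} = s^2 Y - s·y(0) - y'(0) and L{y'} = sY - y(0), with y(0) = 4, y'(0) = -5) turn the left side into (s^2 - 2*s - 6)Y - (4*s - 13).
The right side is L{t} = s^(-2).
So (s^2 - 2*s - 6)Y = s^(-2) + (4*s - 13).
Isolate Y and clear denominators.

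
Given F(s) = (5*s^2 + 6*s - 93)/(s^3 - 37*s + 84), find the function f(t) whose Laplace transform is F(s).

Factor the denominator: s^3 - 37*s + 84 = (s - 4)*(s - 3)*(s + 7).
Partial fraction decomposition gives [1/(s + 7)] + [1/(s - 4)] + [3/(s - 3)].
Invert each term: 1/(s + 7) ↔ e^(-7t); 1/(s - 4) ↔ e^(4t); 3/(s - 3) ↔ 3e^(3t).

f(t) = exp(4*t) + 3*exp(3*t) + exp(-7*t)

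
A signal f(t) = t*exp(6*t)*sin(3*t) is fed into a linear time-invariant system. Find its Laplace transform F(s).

F(s) = 6*(s - 6)/(s^2 - 12*s + 45)^2

L{sin(3t)} = 3/(s^2 + 9).
Multiplying by e^(6t) shifts s → s - 6, so L{exp(6*t)*sin(3*t)} = 3/((s - 6)^2 + 9).
Then apply L{t·g(t)} = -d/ds[G(s)] with G(s) = 3/((s - 6)^2 + 9):
differentiating 1 time and applying the sign gives 6*(s - 6)/(s^2 - 12*s + 45)^2.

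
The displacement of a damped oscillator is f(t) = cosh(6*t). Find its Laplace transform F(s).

F(s) = s/(s^2 - 36)

L{cosh(6t)} = s/(s^2 - 36).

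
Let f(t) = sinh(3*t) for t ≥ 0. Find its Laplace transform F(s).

F(s) = 3/(s^2 - 9)

L{sinh(3t)} = 3/(s^2 - 9).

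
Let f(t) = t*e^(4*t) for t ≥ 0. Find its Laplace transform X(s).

X(s) = (s - 4)^(-2)

L{e^(4t)} = 1/(s - 4).
Then apply L{t·g(t)} = -d/ds[G(s)] with G(s) = 1/(s - 4):
differentiating 1 time and applying the sign gives (s - 4)^(-2).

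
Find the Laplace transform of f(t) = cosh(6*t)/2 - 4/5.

s/(2*(s^2 - 36)) - 4/(5*s)

Apply the Laplace transform termwise.
(1/2)·[L{cosh(6t)} = s/(s^2 - 36)]; L{-4/5} = (-4/5)/s.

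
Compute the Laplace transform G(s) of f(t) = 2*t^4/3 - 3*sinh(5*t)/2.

G(s) = -15/(2*(s^2 - 25)) + 16/s^5

Apply the Laplace transform termwise.
(2/3)·[L{t^4} = 4!/s^5 = 24/s^5]; (-3/2)·[L{sinh(5t)} = 5/(s^2 - 25)].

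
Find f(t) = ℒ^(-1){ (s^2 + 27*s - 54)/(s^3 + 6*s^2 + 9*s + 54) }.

Factor the denominator: s^3 + 6*s^2 + 9*s + 54 = (s + 6)*(s^2 + 9).
Partial fraction decomposition gives [-4/(s + 6)] + [5*s/(s^2 + 9)] + [-3/(s^2 + 9)].
Invert each term: -4/(s + 6) ↔ -4e^(-6t); 5·s/(s^2 + 9) ↔ 5cos(3t); -1·3/(s^2 + 9) ↔ -sin(3t).

f(t) = -sin(3*t) + 5*cos(3*t) - 4*exp(-6*t)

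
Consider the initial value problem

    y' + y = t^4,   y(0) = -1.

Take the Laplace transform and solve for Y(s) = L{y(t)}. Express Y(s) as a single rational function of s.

Transform both sides with L{·}.
With L{y'} = sY - y(0) = sY - (-1): the LHS transforms to (s + 1)Y - (-1).
The right side is L{t^4} = 24/s^5.
So (s + 1)Y = 24/s^5 + (-1).
Divide through and combine into a single rational function.

Y(s) = (-s^5 + 24)/(s^6 + s^5)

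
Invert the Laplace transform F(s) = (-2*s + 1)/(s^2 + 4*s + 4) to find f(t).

Factor the denominator: s^2 + 4*s + 4 = (s + 2)^2.
Partial fraction decomposition gives [-2/(s + 2)] + [5/(s + 2)^2].
Invert each term: -2/(s + 2) ↔ -2e^(-2t); 5/(s + 2)^2 ↔ 5t·e^(-2t).

f(t) = 5*t*exp(-2*t) - 2*exp(-2*t)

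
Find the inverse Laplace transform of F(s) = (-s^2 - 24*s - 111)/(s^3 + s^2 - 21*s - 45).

Factor the denominator: s^3 + s^2 - 21*s - 45 = (s - 5)*(s + 3)^2.
Partial fraction decomposition gives [3/(s + 3)] + [6/(s + 3)^2] + [-4/(s - 5)].
Invert each term: 3/(s + 3) ↔ 3e^(-3t); 6/(s + 3)^2 ↔ 6t·e^(-3t); -4/(s - 5) ↔ -4e^(5t).

6*t*exp(-3*t) - 4*exp(5*t) + 3*exp(-3*t)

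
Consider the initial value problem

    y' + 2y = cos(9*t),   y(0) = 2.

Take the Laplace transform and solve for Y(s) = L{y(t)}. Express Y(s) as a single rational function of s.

Y(s) = (2*s^2 + s + 162)/(s^3 + 2*s^2 + 81*s + 162)

Transform both sides with L{·}.
Using L{y'} = sY - y(0) = sY - 2, the left side becomes (s + 2)Y - (2).
The right side is L{cos(9*t)} = s/(s^2 + 81).
So (s + 2)Y = s/(s^2 + 81) + (2).
Isolate Y and clear denominators.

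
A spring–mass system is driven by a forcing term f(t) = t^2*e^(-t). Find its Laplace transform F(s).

L{t^2} = 2!/s^3 = 2/s^3.
By the first shifting theorem, multiplying by e^(-t) replaces s with s + 1.

F(s) = 2/(s + 1)^3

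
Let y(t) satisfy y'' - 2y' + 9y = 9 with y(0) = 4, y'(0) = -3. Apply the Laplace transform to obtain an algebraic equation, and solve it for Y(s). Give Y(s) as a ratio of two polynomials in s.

Y(s) = (4*s^2 - 11*s + 9)/(s^3 - 2*s^2 + 9*s)

Apply the Laplace transform to the equation.
Using L{y''} = s^2 Y - s·y(0) - y'(0) and L{y'} = sY - y(0), with y(0) = 4, y'(0) = -3, the left side becomes (s^2 - 2*s + 9)Y - (4*s - 11).
The right side is L{9} = 9/s.
So (s^2 - 2*s + 9)Y = 9/s + (4*s - 11).
Divide through and combine into a single rational function.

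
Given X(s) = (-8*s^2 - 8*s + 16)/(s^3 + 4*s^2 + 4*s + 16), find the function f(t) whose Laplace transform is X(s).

Factor the denominator: s^3 + 4*s^2 + 4*s + 16 = (s + 4)*(s^2 + 4).
Partial fraction decomposition gives [-4/(s + 4)] + [-4*s/(s^2 + 4)] + [8/(s^2 + 4)].
Invert each term: -4/(s + 4) ↔ -4e^(-4t); -4·s/(s^2 + 4) ↔ -4cos(2t); 4·2/(s^2 + 4) ↔ 4sin(2t).

f(t) = 4*sin(2*t) - 4*cos(2*t) - 4*exp(-4*t)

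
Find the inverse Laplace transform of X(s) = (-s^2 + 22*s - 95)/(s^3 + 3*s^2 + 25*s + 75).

2*sin(5*t) + 4*cos(5*t) - 5*exp(-3*t)

Factor the denominator: s^3 + 3*s^2 + 25*s + 75 = (s + 3)*(s^2 + 25).
Partial fraction decomposition gives [-5/(s + 3)] + [4*s/(s^2 + 25)] + [10/(s^2 + 25)].
Invert each term: -5/(s + 3) ↔ -5e^(-3t); 4·s/(s^2 + 25) ↔ 4cos(5t); 2·5/(s^2 + 25) ↔ 2sin(5t).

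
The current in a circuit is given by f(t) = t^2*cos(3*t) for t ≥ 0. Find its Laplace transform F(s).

L{cos(3t)} = s/(s^2 + 9).
Then apply L{t^2·g(t)} = (-1)^2 d^2/ds^2[G(s)] with G(s) = s/(s^2 + 9):
differentiating 2 times and applying the sign gives 2*s*(s^2 - 27)/(s^2 + 9)^3.

F(s) = 2*s*(s^2 - 27)/(s^2 + 9)^3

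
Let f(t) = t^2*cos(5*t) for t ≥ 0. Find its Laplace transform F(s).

F(s) = 2*s*(s^2 - 75)/(s^2 + 25)^3

L{cos(5t)} = s/(s^2 + 25).
Then apply L{t^2·g(t)} = (-1)^2 d^2/ds^2[G(s)] with G(s) = s/(s^2 + 25):
differentiating 2 times and applying the sign gives 2*s*(s^2 - 75)/(s^2 + 25)^3.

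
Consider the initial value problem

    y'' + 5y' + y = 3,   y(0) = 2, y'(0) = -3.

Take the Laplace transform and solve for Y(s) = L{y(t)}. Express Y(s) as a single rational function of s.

Y(s) = (2*s^2 + 7*s + 3)/(s^3 + 5*s^2 + s)

Take the Laplace transform of both sides.
The derivative rules (L{y''} = s^2 Y - s·y(0) - y'(0) and L{y'} = sY - y(0), with y(0) = 2, y'(0) = -3) turn the left side into (s^2 + 5*s + 1)Y - (2*s + 7).
The right side is L{3} = 3/s.
So (s^2 + 5*s + 1)Y = 3/s + (2*s + 7).
Solve for Y(s) and write it as one ratio of polynomials.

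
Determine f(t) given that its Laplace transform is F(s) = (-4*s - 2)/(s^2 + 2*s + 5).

f(t) = exp(-t)*sin(2*t) - 4*exp(-t)*cos(2*t)

Complete the square in the denominator: s^2 + 2*s + 5 = (s + 1)^2 + 2^2.
Split the numerator to match: -4*s - 2 = -4·(s + 1) + 1·2.
Invert each term: -4·(s + 1)/((s + 1)^2 + 4) ↔ -4e^(-t)cos(2t); 1·2/((s + 1)^2 + 4) ↔ e^(-t)sin(2t).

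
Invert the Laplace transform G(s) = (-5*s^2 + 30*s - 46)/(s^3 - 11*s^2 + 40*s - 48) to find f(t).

Factor the denominator: s^3 - 11*s^2 + 40*s - 48 = (s - 4)^2*(s - 3).
Partial fraction decomposition gives [-4/(s - 4)] + [-6/(s - 4)^2] + [-1/(s - 3)].
Invert each term: -4/(s - 4) ↔ -4e^(4t); -6/(s - 4)^2 ↔ -6t·e^(4t); -1/(s - 3) ↔ -e^(3t).

f(t) = -6*t*exp(4*t) - 4*exp(4*t) - exp(3*t)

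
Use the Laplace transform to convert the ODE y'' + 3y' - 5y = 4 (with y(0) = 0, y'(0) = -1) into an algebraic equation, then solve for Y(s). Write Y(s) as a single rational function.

Y(s) = (-s + 4)/(s^3 + 3*s^2 - 5*s)

Laplace-transform each side.
The derivative rules (L{y''} = s^2 Y - s·y(0) - y'(0) and L{y'} = sY - y(0), with y(0) = 0, y'(0) = -1) turn the left side into (s^2 + 3*s - 5)Y - (-1).
The right side is L{4} = 4/s.
So (s^2 + 3*s - 5)Y = 4/s + (-1).
Divide through and combine into a single rational function.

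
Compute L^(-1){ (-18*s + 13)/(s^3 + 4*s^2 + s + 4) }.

Factor the denominator: s^3 + 4*s^2 + s + 4 = (s + 4)*(s^2 + 1).
Partial fraction decomposition gives [5/(s + 4)] + [-5*s/(s^2 + 1)] + [2/(s^2 + 1)].
Invert each term: 5/(s + 4) ↔ 5e^(-4t); -5·s/(s^2 + 1) ↔ -5cos(t); 2·1/(s^2 + 1) ↔ 2sin(t).

2*sin(t) - 5*cos(t) + 5*exp(-4*t)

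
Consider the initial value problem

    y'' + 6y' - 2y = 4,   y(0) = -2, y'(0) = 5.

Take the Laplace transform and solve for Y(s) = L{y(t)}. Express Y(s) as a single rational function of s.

Y(s) = (-2*s^2 - 7*s + 4)/(s^3 + 6*s^2 - 2*s)

Apply the Laplace transform to the equation.
With L{y''} = s^2 Y - s·y(0) - y'(0) and L{y'} = sY - y(0), with y(0) = -2, y'(0) = 5: the LHS transforms to (s^2 + 6*s - 2)Y - (-2*s - 7).
The right side is L{4} = 4/s.
So (s^2 + 6*s - 2)Y = 4/s + (-2*s - 7).
Divide through and combine into a single rational function.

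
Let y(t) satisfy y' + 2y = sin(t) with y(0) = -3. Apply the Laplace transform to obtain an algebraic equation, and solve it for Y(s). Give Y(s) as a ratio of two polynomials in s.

Y(s) = (-3*s^2 - 2)/(s^3 + 2*s^2 + s + 2)

Apply the Laplace transform to the equation.
Using L{y'} = sY - y(0) = sY - (-3), the left side becomes (s + 2)Y - (-3).
The right side is L{sin(t)} = 1/(s^2 + 1).
So (s + 2)Y = 1/(s^2 + 1) + (-3).
Divide through and combine into a single rational function.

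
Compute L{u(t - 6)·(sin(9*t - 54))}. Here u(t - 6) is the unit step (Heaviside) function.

9*exp(-6*s)/(s^2 + 81)

By the second shifting theorem, L{u(t - c)·g(t - c)} = e^(-cs)·G(s) with c = 6 and G(s) = L{g(t)}.
L{sin(9t)} = 9/(s^2 + 81).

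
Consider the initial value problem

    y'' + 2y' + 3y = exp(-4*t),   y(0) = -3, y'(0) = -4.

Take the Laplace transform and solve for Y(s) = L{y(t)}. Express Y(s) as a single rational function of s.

Y(s) = (-3*s^2 - 22*s - 39)/(s^3 + 6*s^2 + 11*s + 12)

Laplace-transform each side.
With L{y''} = s^2 Y - s·y(0) - y'(0) and L{y'} = sY - y(0), with y(0) = -3, y'(0) = -4: the LHS transforms to (s^2 + 2*s + 3)Y - (-3*s - 10).
The right side is L{exp(-4*t)} = 1/(s + 4).
So (s^2 + 2*s + 3)Y = 1/(s + 4) + (-3*s - 10).
Solve for Y(s) and write it as one ratio of polynomials.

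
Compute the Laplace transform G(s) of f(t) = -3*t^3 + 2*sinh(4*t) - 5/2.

Apply the Laplace transform termwise.
(2)·[L{sinh(4t)} = 4/(s^2 - 16)]; L{-5/2} = (-5/2)/s; (-3)·[L{t^3} = 3!/s^4 = 6/s^4].

G(s) = 8/(s^2 - 16) - 5/(2*s) - 18/s^4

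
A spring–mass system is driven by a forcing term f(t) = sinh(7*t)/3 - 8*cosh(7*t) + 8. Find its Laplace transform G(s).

Apply the Laplace transform termwise.
L{8} = 8/s; (1/3)·[L{sinh(7t)} = 7/(s^2 - 49)]; (-8)·[L{cosh(7t)} = s/(s^2 - 49)].

G(s) = -8*s/(s^2 - 49) + 7/(3*(s^2 - 49)) + 8/s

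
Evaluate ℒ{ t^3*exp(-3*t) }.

L{t^3} = 3!/s^4 = 6/s^4.
By the first shifting theorem, multiplying by e^(-3t) replaces s with s + 3.

6/(s + 3)^4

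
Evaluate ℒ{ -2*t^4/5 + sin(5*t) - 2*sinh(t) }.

5/(s^2 + 25) - 2/(s^2 - 1) - 48/(5*s^5)

Apply the Laplace transform termwise.
L{sin(5t)} = 5/(s^2 + 25); (-2/5)·[L{t^4} = 4!/s^5 = 24/s^5]; (-2)·[L{sinh(t)} = 1/(s^2 - 1)].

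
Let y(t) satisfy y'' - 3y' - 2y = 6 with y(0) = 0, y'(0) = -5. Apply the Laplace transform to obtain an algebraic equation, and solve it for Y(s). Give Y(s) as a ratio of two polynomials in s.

Y(s) = (-5*s + 6)/(s^3 - 3*s^2 - 2*s)

Transform both sides with L{·}.
The derivative rules (L{y''} = s^2 Y - s·y(0) - y'(0) and L{y'} = sY - y(0), with y(0) = 0, y'(0) = -5) turn the left side into (s^2 - 3*s - 2)Y - (-5).
The right side is L{6} = 6/s.
So (s^2 - 3*s - 2)Y = 6/s + (-5).
Solve for Y(s) and write it as one ratio of polynomials.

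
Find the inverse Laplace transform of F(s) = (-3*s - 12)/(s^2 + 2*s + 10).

Complete the square in the denominator: s^2 + 2*s + 10 = (s + 1)^2 + 3^2.
Split the numerator to match: -3*s - 12 = -3·(s + 1) - 3·3.
Invert each term: -3·(s + 1)/((s + 1)^2 + 9) ↔ -3e^(-t)cos(3t); -3·3/((s + 1)^2 + 9) ↔ -3e^(-t)sin(3t).

-3*exp(-t)*sin(3*t) - 3*exp(-t)*cos(3*t)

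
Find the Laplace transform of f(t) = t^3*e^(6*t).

L{t^3} = 3!/s^4 = 6/s^4.
By the first shifting theorem, multiplying by e^(6t) replaces s with s - 6.

6/(s - 6)^4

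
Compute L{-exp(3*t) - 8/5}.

-1/(s - 3) - 8/(5*s)

By linearity of the Laplace transform, transform each term separately.
(-1)·[L{e^(3t)} = 1/(s - 3)]; L{-8/5} = (-8/5)/s.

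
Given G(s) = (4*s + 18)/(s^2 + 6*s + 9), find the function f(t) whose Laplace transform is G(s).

Factor the denominator: s^2 + 6*s + 9 = (s + 3)^2.
Partial fraction decomposition gives [4/(s + 3)] + [6/(s + 3)^2].
Invert each term: 4/(s + 3) ↔ 4e^(-3t); 6/(s + 3)^2 ↔ 6t·e^(-3t).

f(t) = 6*t*exp(-3*t) + 4*exp(-3*t)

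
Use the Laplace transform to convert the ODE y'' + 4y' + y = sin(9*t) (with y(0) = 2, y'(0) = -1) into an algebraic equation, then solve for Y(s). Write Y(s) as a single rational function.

Y(s) = (2*s^3 + 7*s^2 + 162*s + 576)/(s^4 + 4*s^3 + 82*s^2 + 324*s + 81)

Apply the Laplace transform to the equation.
With L{y''} = s^2 Y - s·y(0) - y'(0) and L{y'} = sY - y(0), with y(0) = 2, y'(0) = -1: the LHS transforms to (s^2 + 4*s + 1)Y - (2*s + 7).
The right side is L{sin(9*t)} = 9/(s^2 + 81).
So (s^2 + 4*s + 1)Y = 9/(s^2 + 81) + (2*s + 7).
Divide through and combine into a single rational function.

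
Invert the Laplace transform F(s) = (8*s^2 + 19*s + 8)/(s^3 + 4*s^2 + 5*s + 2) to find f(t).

f(t) = -3*t*exp(-t) + 6*exp(-t) + 2*exp(-2*t)

Factor the denominator: s^3 + 4*s^2 + 5*s + 2 = (s + 1)^2*(s + 2).
Partial fraction decomposition gives [6/(s + 1)] + [-3/(s + 1)^2] + [2/(s + 2)].
Invert each term: 6/(s + 1) ↔ 6e^(-t); -3/(s + 1)^2 ↔ -3t·e^(-t); 2/(s + 2) ↔ 2e^(-2t).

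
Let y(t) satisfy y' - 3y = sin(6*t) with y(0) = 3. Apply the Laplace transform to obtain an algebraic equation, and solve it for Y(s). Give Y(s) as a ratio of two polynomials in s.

Y(s) = (3*s^2 + 114)/(s^3 - 3*s^2 + 36*s - 108)

Laplace-transform each side.
The derivative rules (L{y'} = sY - y(0) = sY - 3) turn the left side into (s - 3)Y - (3).
The right side is L{sin(6*t)} = 6/(s^2 + 36).
So (s - 3)Y = 6/(s^2 + 36) + (3).
Solve for Y(s) and write it as one ratio of polynomials.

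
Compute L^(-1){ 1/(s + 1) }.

exp(-t)

Since L{e^(-t)} = 1/(s + 1), the inverse is exp(-t).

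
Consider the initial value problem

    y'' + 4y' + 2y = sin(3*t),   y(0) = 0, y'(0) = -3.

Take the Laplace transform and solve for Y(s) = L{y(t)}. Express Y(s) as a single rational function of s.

Y(s) = (-3*s^2 - 24)/(s^4 + 4*s^3 + 11*s^2 + 36*s + 18)

Laplace-transform each side.
The derivative rules (L{y''} = s^2 Y - s·y(0) - y'(0) and L{y'} = sY - y(0), with y(0) = 0, y'(0) = -3) turn the left side into (s^2 + 4*s + 2)Y - (-3).
The right side is L{sin(3*t)} = 3/(s^2 + 9).
So (s^2 + 4*s + 2)Y = 3/(s^2 + 9) + (-3).
Isolate Y and clear denominators.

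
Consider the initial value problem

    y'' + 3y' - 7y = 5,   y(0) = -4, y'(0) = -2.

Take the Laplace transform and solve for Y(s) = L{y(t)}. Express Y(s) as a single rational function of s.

Take the Laplace transform of both sides.
The derivative rules (L{y''} = s^2 Y - s·y(0) - y'(0) and L{y'} = sY - y(0), with y(0) = -4, y'(0) = -2) turn the left side into (s^2 + 3*s - 7)Y - (-4*s - 14).
The right side is L{5} = 5/s.
So (s^2 + 3*s - 7)Y = 5/s + (-4*s - 14).
Divide through and combine into a single rational function.

Y(s) = (-4*s^2 - 14*s + 5)/(s^3 + 3*s^2 - 7*s)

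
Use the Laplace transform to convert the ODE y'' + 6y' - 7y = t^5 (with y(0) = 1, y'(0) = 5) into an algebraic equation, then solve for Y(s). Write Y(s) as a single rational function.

Apply the Laplace transform to the equation.
The derivative rules (L{y''} = s^2 Y - s·y(0) - y'(0) and L{y'} = sY - y(0), with y(0) = 1, y'(0) = 5) turn the left side into (s^2 + 6*s - 7)Y - (s + 11).
The right side is L{t^5} = 120/s^6.
So (s^2 + 6*s - 7)Y = 120/s^6 + (s + 11).
Divide through and combine into a single rational function.

Y(s) = (s^7 + 11*s^6 + 120)/(s^8 + 6*s^7 - 7*s^6)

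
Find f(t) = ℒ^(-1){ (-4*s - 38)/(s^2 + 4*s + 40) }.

Complete the square in the denominator: s^2 + 4*s + 40 = (s + 2)^2 + 6^2.
Split the numerator to match: -4*s - 38 = -4·(s + 2) - 5·6.
Invert each term: -4·(s + 2)/((s + 2)^2 + 36) ↔ -4e^(-2t)cos(6t); -5·6/((s + 2)^2 + 36) ↔ -5e^(-2t)sin(6t).

f(t) = -5*exp(-2*t)*sin(6*t) - 4*exp(-2*t)*cos(6*t)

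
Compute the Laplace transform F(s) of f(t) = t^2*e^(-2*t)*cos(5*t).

F(s) = 2*(s + 2)*(s^2 + 4*s - 71)/(s^2 + 4*s + 29)^3

L{cos(5t)} = s/(s^2 + 25).
Multiplying by e^(-2t) shifts s → s + 2, so L{e^(-2*t)*cos(5*t)} = (s + 2)/((s + 2)^2 + 25).
Then apply L{t^2·g(t)} = (-1)^2 d^2/ds^2[G(s)] with G(s) = (s + 2)/((s + 2)^2 + 25):
differentiating 2 times and applying the sign gives 2*(s + 2)*(s^2 + 4*s - 71)/(s^2 + 4*s + 29)^3.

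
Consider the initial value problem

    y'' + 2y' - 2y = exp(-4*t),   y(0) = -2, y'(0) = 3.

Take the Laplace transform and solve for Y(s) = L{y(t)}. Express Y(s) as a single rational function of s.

Y(s) = (-2*s^2 - 9*s - 3)/(s^3 + 6*s^2 + 6*s - 8)

Take the Laplace transform of both sides.
The derivative rules (L{y''} = s^2 Y - s·y(0) - y'(0) and L{y'} = sY - y(0), with y(0) = -2, y'(0) = 3) turn the left side into (s^2 + 2*s - 2)Y - (-2*s - 1).
The right side is L{exp(-4*t)} = 1/(s + 4).
So (s^2 + 2*s - 2)Y = 1/(s + 4) + (-2*s - 1).
Solve for Y(s) and write it as one ratio of polynomials.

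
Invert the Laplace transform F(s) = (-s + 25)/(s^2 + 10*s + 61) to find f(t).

f(t) = 5*exp(-5*t)*sin(6*t) - exp(-5*t)*cos(6*t)

Complete the square in the denominator: s^2 + 10*s + 61 = (s + 5)^2 + 6^2.
Split the numerator to match: -s + 25 = -1·(s + 5) + 5·6.
Invert each term: -1·(s + 5)/((s + 5)^2 + 36) ↔ -e^(-5t)cos(6t); 5·6/((s + 5)^2 + 36) ↔ 5e^(-5t)sin(6t).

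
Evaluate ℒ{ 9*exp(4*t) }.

9/(s - 4)

L{9} = 9/s.
By the first shifting theorem, multiplying by e^(4t) replaces s with s - 4.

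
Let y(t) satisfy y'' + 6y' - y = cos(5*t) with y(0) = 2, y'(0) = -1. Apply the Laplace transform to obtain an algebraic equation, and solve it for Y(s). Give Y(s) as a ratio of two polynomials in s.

Y(s) = (2*s^3 + 11*s^2 + 51*s + 275)/(s^4 + 6*s^3 + 24*s^2 + 150*s - 25)

Apply the Laplace transform to the equation.
Using L{y''} = s^2 Y - s·y(0) - y'(0) and L{y'} = sY - y(0), with y(0) = 2, y'(0) = -1, the left side becomes (s^2 + 6*s - 1)Y - (2*s + 11).
The right side is L{cos(5*t)} = s/(s^2 + 25).
So (s^2 + 6*s - 1)Y = s/(s^2 + 25) + (2*s + 11).
Isolate Y and clear denominators.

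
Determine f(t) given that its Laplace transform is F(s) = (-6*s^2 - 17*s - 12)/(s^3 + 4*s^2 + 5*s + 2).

f(t) = -t*exp(-t) - 4*exp(-t) - 2*exp(-2*t)

Factor the denominator: s^3 + 4*s^2 + 5*s + 2 = (s + 1)^2*(s + 2).
Partial fraction decomposition gives [-4/(s + 1)] + [-1/(s + 1)^2] + [-2/(s + 2)].
Invert each term: -4/(s + 1) ↔ -4e^(-t); -1/(s + 1)^2 ↔ -t·e^(-t); -2/(s + 2) ↔ -2e^(-2t).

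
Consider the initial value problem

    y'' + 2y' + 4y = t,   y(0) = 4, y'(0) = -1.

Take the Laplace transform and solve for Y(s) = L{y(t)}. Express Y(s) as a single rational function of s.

Y(s) = (4*s^3 + 7*s^2 + 1)/(s^4 + 2*s^3 + 4*s^2)

Take the Laplace transform of both sides.
Using L{y''} = s^2 Y - s·y(0) - y'(0) and L{y'} = sY - y(0), with y(0) = 4, y'(0) = -1, the left side becomes (s^2 + 2*s + 4)Y - (4*s + 7).
The right side is L{t} = s^(-2).
So (s^2 + 2*s + 4)Y = s^(-2) + (4*s + 7).
Isolate Y and clear denominators.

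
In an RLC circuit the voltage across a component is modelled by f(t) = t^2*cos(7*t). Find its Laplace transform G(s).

G(s) = 2*s*(s^2 - 147)/(s^2 + 49)^3

L{cos(7t)} = s/(s^2 + 49).
Then apply L{t^2·g(t)} = (-1)^2 d^2/ds^2[H(s)] with H(s) = s/(s^2 + 49):
differentiating 2 times and applying the sign gives 2*s*(s^2 - 147)/(s^2 + 49)^3.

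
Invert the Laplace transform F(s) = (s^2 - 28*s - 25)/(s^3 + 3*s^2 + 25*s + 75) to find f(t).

Factor the denominator: s^3 + 3*s^2 + 25*s + 75 = (s + 3)*(s^2 + 25).
Partial fraction decomposition gives [2/(s + 3)] + [-s/(s^2 + 25)] + [-25/(s^2 + 25)].
Invert each term: 2/(s + 3) ↔ 2e^(-3t); -1·s/(s^2 + 25) ↔ -cos(5t); -5·5/(s^2 + 25) ↔ -5sin(5t).

f(t) = -5*sin(5*t) - cos(5*t) + 2*exp(-3*t)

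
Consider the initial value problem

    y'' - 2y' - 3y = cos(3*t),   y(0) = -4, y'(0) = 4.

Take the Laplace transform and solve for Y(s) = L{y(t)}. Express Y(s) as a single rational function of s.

Y(s) = (-4*s^3 + 12*s^2 - 35*s + 108)/(s^4 - 2*s^3 + 6*s^2 - 18*s - 27)

Transform both sides with L{·}.
With L{y''} = s^2 Y - s·y(0) - y'(0) and L{y'} = sY - y(0), with y(0) = -4, y'(0) = 4: the LHS transforms to (s^2 - 2*s - 3)Y - (-4*s + 12).
The right side is L{cos(3*t)} = s/(s^2 + 9).
So (s^2 - 2*s - 3)Y = s/(s^2 + 9) + (-4*s + 12).
Isolate Y and clear denominators.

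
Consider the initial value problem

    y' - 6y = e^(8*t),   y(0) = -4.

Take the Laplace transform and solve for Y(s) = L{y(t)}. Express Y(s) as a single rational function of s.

Transform both sides with L{·}.
With L{y'} = sY - y(0) = sY - (-4): the LHS transforms to (s - 6)Y - (-4).
The right side is L{e^(8*t)} = 1/(s - 8).
So (s - 6)Y = 1/(s - 8) + (-4).
Solve for Y(s) and write it as one ratio of polynomials.

Y(s) = (-4*s + 33)/(s^2 - 14*s + 48)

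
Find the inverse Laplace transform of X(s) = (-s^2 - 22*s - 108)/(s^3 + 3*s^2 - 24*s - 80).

4*t*exp(-4*t) - 3*exp(5*t) + 2*exp(-4*t)

Factor the denominator: s^3 + 3*s^2 - 24*s - 80 = (s - 5)*(s + 4)^2.
Partial fraction decomposition gives [2/(s + 4)] + [4/(s + 4)^2] + [-3/(s - 5)].
Invert each term: 2/(s + 4) ↔ 2e^(-4t); 4/(s + 4)^2 ↔ 4t·e^(-4t); -3/(s - 5) ↔ -3e^(5t).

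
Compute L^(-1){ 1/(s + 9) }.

exp(-9*t)

Since L{e^(-9t)} = 1/(s + 9), the inverse is e^(-9*t).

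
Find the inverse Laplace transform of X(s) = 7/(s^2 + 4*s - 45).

Rewrite the denominator: s^2 + 4*s - 45 = (s + 2)^2 - 49.
The form in (s + 2) signals a first-shifting-theorem factor e^(-2t).
Since L{sinh(7t)} = 7/(s^2 - 49), the inverse is e^(-2*t)*sinh(7*t).

exp(-2*t)*sinh(7*t)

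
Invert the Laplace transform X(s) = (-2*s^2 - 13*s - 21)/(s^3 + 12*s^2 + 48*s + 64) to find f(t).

f(t) = -t^2*exp(-4*t)/2 + 3*t*exp(-4*t) - 2*exp(-4*t)

Factor the denominator: s^3 + 12*s^2 + 48*s + 64 = (s + 4)^3.
Partial fraction decomposition gives [-2/(s + 4)] + [3/(s + 4)^2] + [-1/(s + 4)^3].
Invert each term: -2/(s + 4) ↔ -2e^(-4t); 3/(s + 4)^2 ↔ 3t·e^(-4t); -1/(s + 4)^3 ↔ (-1/2)t^2·e^(-4t).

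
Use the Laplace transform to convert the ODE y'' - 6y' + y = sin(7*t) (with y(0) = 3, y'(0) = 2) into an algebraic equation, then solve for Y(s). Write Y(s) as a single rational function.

Apply the Laplace transform to the equation.
Using L{y''} = s^2 Y - s·y(0) - y'(0) and L{y'} = sY - y(0), with y(0) = 3, y'(0) = 2, the left side becomes (s^2 - 6*s + 1)Y - (3*s - 16).
The right side is L{sin(7*t)} = 7/(s^2 + 49).
So (s^2 - 6*s + 1)Y = 7/(s^2 + 49) + (3*s - 16).
Divide through and combine into a single rational function.

Y(s) = (3*s^3 - 16*s^2 + 147*s - 777)/(s^4 - 6*s^3 + 50*s^2 - 294*s + 49)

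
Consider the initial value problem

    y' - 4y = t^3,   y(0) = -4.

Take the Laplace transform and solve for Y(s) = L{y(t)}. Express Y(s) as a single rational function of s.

Y(s) = (-4*s^4 + 6)/(s^5 - 4*s^4)

Laplace-transform each side.
With L{y'} = sY - y(0) = sY - (-4): the LHS transforms to (s - 4)Y - (-4).
The right side is L{t^3} = 6/s^4.
So (s - 4)Y = 6/s^4 + (-4).
Solve for Y(s) and write it as one ratio of polynomials.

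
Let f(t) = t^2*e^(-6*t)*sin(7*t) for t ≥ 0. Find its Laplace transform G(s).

G(s) = 14*(3*s^2 + 36*s + 59)/(s^2 + 12*s + 85)^3

L{sin(7t)} = 7/(s^2 + 49).
Multiplying by e^(-6t) shifts s → s + 6, so L{e^(-6*t)*sin(7*t)} = 7/((s + 6)^2 + 49).
Then apply L{t^2·g(t)} = (-1)^2 d^2/ds^2[H(s)] with H(s) = 7/((s + 6)^2 + 49):
differentiating 2 times and applying the sign gives 14*(3*s^2 + 36*s + 59)/(s^2 + 12*s + 85)^3.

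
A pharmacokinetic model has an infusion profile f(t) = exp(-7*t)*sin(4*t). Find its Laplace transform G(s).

L{sin(4t)} = 4/(s^2 + 16).
By the first shifting theorem, multiplying by e^(-7t) replaces s with s + 7.

G(s) = 4/((s + 7)^2 + 16)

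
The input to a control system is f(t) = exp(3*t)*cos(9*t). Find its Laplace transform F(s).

L{cos(9t)} = s/(s^2 + 81).
By the first shifting theorem, multiplying by e^(3t) replaces s with s - 3.

F(s) = (s - 3)/((s - 3)^2 + 81)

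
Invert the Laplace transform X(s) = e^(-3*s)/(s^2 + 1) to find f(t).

The factor e^(-3s) signals a time shift by c = 3 (second shifting theorem).
L{sin(t)} = 1/(s^2 + 1), so L^-1{1/(s^2 + 1)} = sin(t).
Hence the inverse is u(t - 3) times that function evaluated at t - 3.

f(t) = Heaviside(t - 3)*(sin(t - 3))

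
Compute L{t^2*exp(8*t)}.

2/(s - 8)^3

L{e^(8t)} = 1/(s - 8).
Then apply L{t^2·g(t)} = (-1)^2 d^2/ds^2[G(s)] with G(s) = 1/(s - 8):
differentiating 2 times and applying the sign gives 2/(s - 8)^3.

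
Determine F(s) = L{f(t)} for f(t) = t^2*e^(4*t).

F(s) = 2/(s - 4)^3

L{e^(4t)} = 1/(s - 4).
Then apply L{t^2·g(t)} = (-1)^2 d^2/ds^2[G(s)] with G(s) = 1/(s - 4):
differentiating 2 times and applying the sign gives 2/(s - 4)^3.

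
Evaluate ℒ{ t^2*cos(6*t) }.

2*s*(s^2 - 108)/(s^2 + 36)^3

L{cos(6t)} = s/(s^2 + 36).
Then apply L{t^2·g(t)} = (-1)^2 d^2/ds^2[H(s)] with H(s) = s/(s^2 + 36):
differentiating 2 times and applying the sign gives 2*s*(s^2 - 108)/(s^2 + 36)^3.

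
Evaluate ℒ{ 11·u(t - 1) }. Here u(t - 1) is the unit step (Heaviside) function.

11*exp(-s)/s

By the second shifting theorem, L{u(t - c)·g(t - c)} = e^(-cs)·G(s) with c = 1 and G(s) = L{g(t)}.
L{11} = 11/s.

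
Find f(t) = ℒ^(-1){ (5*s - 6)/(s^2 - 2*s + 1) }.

Factor the denominator: s^2 - 2*s + 1 = (s - 1)^2.
Partial fraction decomposition gives [5/(s - 1)] + [-1/(s - 1)^2].
Invert each term: 5/(s - 1) ↔ 5e^(t); -1/(s - 1)^2 ↔ -t·e^(t).

f(t) = -t*exp(t) + 5*exp(t)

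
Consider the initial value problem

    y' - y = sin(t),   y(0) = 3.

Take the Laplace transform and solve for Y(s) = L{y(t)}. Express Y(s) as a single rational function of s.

Y(s) = (3*s^2 + 4)/(s^3 - s^2 + s - 1)

Take the Laplace transform of both sides.
With L{y'} = sY - y(0) = sY - 3: the LHS transforms to (s - 1)Y - (3).
The right side is L{sin(t)} = 1/(s^2 + 1).
So (s - 1)Y = 1/(s^2 + 1) + (3).
Divide through and combine into a single rational function.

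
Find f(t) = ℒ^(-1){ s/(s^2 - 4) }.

Since L{cosh(2t)} = s/(s^2 - 4), the inverse is cosh(2*t).

f(t) = cosh(2*t)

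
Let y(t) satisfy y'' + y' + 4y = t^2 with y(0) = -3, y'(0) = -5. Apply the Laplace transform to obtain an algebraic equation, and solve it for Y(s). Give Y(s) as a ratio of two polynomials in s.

Y(s) = (-3*s^4 - 8*s^3 + 2)/(s^5 + s^4 + 4*s^3)

Transform both sides with L{·}.
Using L{y''} = s^2 Y - s·y(0) - y'(0) and L{y'} = sY - y(0), with y(0) = -3, y'(0) = -5, the left side becomes (s^2 + s + 4)Y - (-3*s - 8).
The right side is L{t^2} = 2/s^3.
So (s^2 + s + 4)Y = 2/s^3 + (-3*s - 8).
Isolate Y and clear denominators.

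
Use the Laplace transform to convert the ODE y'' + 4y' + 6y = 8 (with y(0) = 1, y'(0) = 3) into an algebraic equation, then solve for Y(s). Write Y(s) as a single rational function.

Y(s) = (s^2 + 7*s + 8)/(s^3 + 4*s^2 + 6*s)

Apply the Laplace transform to the equation.
The derivative rules (L{y''} = s^2 Y - s·y(0) - y'(0) and L{y'} = sY - y(0), with y(0) = 1, y'(0) = 3) turn the left side into (s^2 + 4*s + 6)Y - (s + 7).
The right side is L{8} = 8/s.
So (s^2 + 4*s + 6)Y = 8/s + (s + 7).
Isolate Y and clear denominators.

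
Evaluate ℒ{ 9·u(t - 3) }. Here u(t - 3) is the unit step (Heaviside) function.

9*exp(-3*s)/s

By the second shifting theorem, L{u(t - c)·g(t - c)} = e^(-cs)·G(s) with c = 3 and G(s) = L{g(t)}.
L{9} = 9/s.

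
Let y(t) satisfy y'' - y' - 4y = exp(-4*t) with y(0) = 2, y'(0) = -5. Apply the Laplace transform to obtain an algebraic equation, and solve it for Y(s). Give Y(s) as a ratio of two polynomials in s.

Laplace-transform each side.
With L{y''} = s^2 Y - s·y(0) - y'(0) and L{y'} = sY - y(0), with y(0) = 2, y'(0) = -5: the LHS transforms to (s^2 - s - 4)Y - (2*s - 7).
The right side is L{exp(-4*t)} = 1/(s + 4).
So (s^2 - s - 4)Y = 1/(s + 4) + (2*s - 7).
Isolate Y and clear denominators.

Y(s) = (2*s^2 + s - 27)/(s^3 + 3*s^2 - 8*s - 16)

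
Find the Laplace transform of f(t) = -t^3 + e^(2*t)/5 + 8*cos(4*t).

8*s/(s^2 + 16) + 1/(5*(s - 2)) - 6/s^4

The transform is linear, so treat each term independently.
(8)·[L{cos(4t)} = s/(s^2 + 16)]; (1/5)·[L{e^(2t)} = 1/(s - 2)]; (-1)·[L{t^3} = 3!/s^4 = 6/s^4].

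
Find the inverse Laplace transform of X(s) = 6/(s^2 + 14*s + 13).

exp(-7*t)*sinh(6*t)

Rewrite the denominator: s^2 + 14*s + 13 = (s + 7)^2 - 36.
The form in (s + 7) signals a first-shifting-theorem factor e^(-7t).
Since L{sinh(6t)} = 6/(s^2 - 36), the inverse is e^(-7*t)*sinh(6*t).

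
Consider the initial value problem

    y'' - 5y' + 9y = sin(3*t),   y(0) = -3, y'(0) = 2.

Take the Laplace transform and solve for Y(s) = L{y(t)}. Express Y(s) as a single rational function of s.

Y(s) = (-3*s^3 + 17*s^2 - 27*s + 156)/(s^4 - 5*s^3 + 18*s^2 - 45*s + 81)

Apply the Laplace transform to the equation.
Using L{y''} = s^2 Y - s·y(0) - y'(0) and L{y'} = sY - y(0), with y(0) = -3, y'(0) = 2, the left side becomes (s^2 - 5*s + 9)Y - (-3*s + 17).
The right side is L{sin(3*t)} = 3/(s^2 + 9).
So (s^2 - 5*s + 9)Y = 3/(s^2 + 9) + (-3*s + 17).
Solve for Y(s) and write it as one ratio of polynomials.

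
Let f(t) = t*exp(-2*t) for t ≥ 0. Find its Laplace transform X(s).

L{e^(-2t)} = 1/(s + 2).
Then apply L{t·g(t)} = -d/ds[G(s)] with G(s) = 1/(s + 2):
differentiating 1 time and applying the sign gives (s + 2)^(-2).

X(s) = (s + 2)^(-2)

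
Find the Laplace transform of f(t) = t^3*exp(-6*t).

6/(s + 6)^4

L{t^3} = 3!/s^4 = 6/s^4.
By the first shifting theorem, multiplying by e^(-6t) replaces s with s + 6.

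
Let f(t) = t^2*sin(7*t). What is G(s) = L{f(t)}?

L{sin(7t)} = 7/(s^2 + 49).
Then apply L{t^2·g(t)} = (-1)^2 d^2/ds^2[H(s)] with H(s) = 7/(s^2 + 49):
differentiating 2 times and applying the sign gives 14*(3*s^2 - 49)/(s^2 + 49)^3.

G(s) = 14*(3*s^2 - 49)/(s^2 + 49)^3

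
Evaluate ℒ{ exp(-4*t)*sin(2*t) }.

L{sin(2t)} = 2/(s^2 + 4).
By the first shifting theorem, multiplying by e^(-4t) replaces s with s + 4.

2/((s + 4)^2 + 4)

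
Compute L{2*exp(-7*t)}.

2/(s + 7)

L{2} = 2/s.
By the first shifting theorem, multiplying by e^(-7t) replaces s with s + 7.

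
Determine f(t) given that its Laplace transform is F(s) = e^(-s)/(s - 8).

f(t) = Heaviside(t - 1)*(exp(8*t - 8))

The factor e^(-s) signals a time shift by c = 1 (second shifting theorem).
L{e^(8t)} = 1/(s - 8), so L^-1{1/(s - 8)} = e^(8*t).
Hence the inverse is u(t - 1) times that function evaluated at t - 1.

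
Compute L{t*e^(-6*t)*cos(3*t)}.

L{cos(3t)} = s/(s^2 + 9).
Multiplying by e^(-6t) shifts s → s + 6, so L{e^(-6*t)*cos(3*t)} = (s + 6)/((s + 6)^2 + 9).
Then apply L{t·g(t)} = -d/ds[G(s)] with G(s) = (s + 6)/((s + 6)^2 + 9):
differentiating 1 time and applying the sign gives (s + 3)*(s + 9)/(s^2 + 12*s + 45)^2.

(s + 3)*(s + 9)/(s^2 + 12*s + 45)^2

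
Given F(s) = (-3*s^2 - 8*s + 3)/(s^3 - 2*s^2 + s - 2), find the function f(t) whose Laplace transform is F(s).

f(t) = -5*exp(2*t) - 4*sin(t) + 2*cos(t)

Factor the denominator: s^3 - 2*s^2 + s - 2 = (s - 2)*(s^2 + 1).
Partial fraction decomposition gives [-5/(s - 2)] + [2*s/(s^2 + 1)] + [-4/(s^2 + 1)].
Invert each term: -5/(s - 2) ↔ -5e^(2t); 2·s/(s^2 + 1) ↔ 2cos(t); -4·1/(s^2 + 1) ↔ -4sin(t).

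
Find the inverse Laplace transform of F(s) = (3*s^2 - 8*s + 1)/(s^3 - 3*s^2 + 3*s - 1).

-2*t^2*exp(t) - 2*t*exp(t) + 3*exp(t)

Factor the denominator: s^3 - 3*s^2 + 3*s - 1 = (s - 1)^3.
Partial fraction decomposition gives [3/(s - 1)] + [-2/(s - 1)^2] + [-4/(s - 1)^3].
Invert each term: 3/(s - 1) ↔ 3e^(t); -2/(s - 1)^2 ↔ -2t·e^(t); -4/(s - 1)^3 ↔ (-2)t^2·e^(t).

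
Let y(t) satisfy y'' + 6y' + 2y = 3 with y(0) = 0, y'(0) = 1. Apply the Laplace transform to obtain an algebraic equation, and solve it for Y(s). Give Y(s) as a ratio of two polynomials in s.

Transform both sides with L{·}.
The derivative rules (L{y''} = s^2 Y - s·y(0) - y'(0) and L{y'} = sY - y(0), with y(0) = 0, y'(0) = 1) turn the left side into (s^2 + 6*s + 2)Y - (1).
The right side is L{3} = 3/s.
So (s^2 + 6*s + 2)Y = 3/s + (1).
Solve for Y(s) and write it as one ratio of polynomials.

Y(s) = (s + 3)/(s^3 + 6*s^2 + 2*s)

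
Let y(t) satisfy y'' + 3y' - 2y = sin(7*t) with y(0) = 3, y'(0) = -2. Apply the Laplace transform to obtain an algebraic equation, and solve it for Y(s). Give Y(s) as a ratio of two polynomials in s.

Y(s) = (3*s^3 + 7*s^2 + 147*s + 350)/(s^4 + 3*s^3 + 47*s^2 + 147*s - 98)

Apply the Laplace transform to the equation.
The derivative rules (L{y''} = s^2 Y - s·y(0) - y'(0) and L{y'} = sY - y(0), with y(0) = 3, y'(0) = -2) turn the left side into (s^2 + 3*s - 2)Y - (3*s + 7).
The right side is L{sin(7*t)} = 7/(s^2 + 49).
So (s^2 + 3*s - 2)Y = 7/(s^2 + 49) + (3*s + 7).
Solve for Y(s) and write it as one ratio of polynomials.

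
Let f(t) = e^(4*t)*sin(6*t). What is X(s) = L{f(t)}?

L{sin(6t)} = 6/(s^2 + 36).
By the first shifting theorem, multiplying by e^(4t) replaces s with s - 4.

X(s) = 6/((s - 4)^2 + 36)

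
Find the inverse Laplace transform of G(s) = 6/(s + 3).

6*exp(-3*t)

Since L{e^(-3t)} = 1/(s + 3), the inverse is e^(-3*t), scaled by 6.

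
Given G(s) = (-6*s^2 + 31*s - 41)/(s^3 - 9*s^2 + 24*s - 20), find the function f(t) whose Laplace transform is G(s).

Factor the denominator: s^3 - 9*s^2 + 24*s - 20 = (s - 5)*(s - 2)^2.
Partial fraction decomposition gives [-2/(s - 2)] + [(s - 2)^(-2)] + [-4/(s - 5)].
Invert each term: -2/(s - 2) ↔ -2e^(2t); 1/(s - 2)^2 ↔ t·e^(2t); -4/(s - 5) ↔ -4e^(5t).

f(t) = t*exp(2*t) - 4*exp(5*t) - 2*exp(2*t)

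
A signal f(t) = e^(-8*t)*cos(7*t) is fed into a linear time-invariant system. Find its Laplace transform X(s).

X(s) = (s + 8)/((s + 8)^2 + 49)

L{cos(7t)} = s/(s^2 + 49).
By the first shifting theorem, multiplying by e^(-8t) replaces s with s + 8.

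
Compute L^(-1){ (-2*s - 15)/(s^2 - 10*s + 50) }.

Complete the square in the denominator: s^2 - 10*s + 50 = (s - 5)^2 + 5^2.
Split the numerator to match: -2*s - 15 = -2·(s - 5) - 5·5.
Invert each term: -2·(s - 5)/((s - 5)^2 + 25) ↔ -2e^(5t)cos(5t); -5·5/((s - 5)^2 + 25) ↔ -5e^(5t)sin(5t).

-5*exp(5*t)*sin(5*t) - 2*exp(5*t)*cos(5*t)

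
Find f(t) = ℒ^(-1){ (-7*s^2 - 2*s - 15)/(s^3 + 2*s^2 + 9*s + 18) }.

Factor the denominator: s^3 + 2*s^2 + 9*s + 18 = (s + 2)*(s^2 + 9).
Partial fraction decomposition gives [-3/(s + 2)] + [-4*s/(s^2 + 9)] + [6/(s^2 + 9)].
Invert each term: -3/(s + 2) ↔ -3e^(-2t); -4·s/(s^2 + 9) ↔ -4cos(3t); 2·3/(s^2 + 9) ↔ 2sin(3t).

f(t) = 2*sin(3*t) - 4*cos(3*t) - 3*exp(-2*t)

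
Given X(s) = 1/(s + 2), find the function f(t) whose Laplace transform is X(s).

f(t) = exp(-2*t)

Since L{e^(-2t)} = 1/(s + 2), the inverse is e^(-2*t).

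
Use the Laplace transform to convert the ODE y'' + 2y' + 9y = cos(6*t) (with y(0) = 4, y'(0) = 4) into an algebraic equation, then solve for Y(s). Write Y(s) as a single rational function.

Take the Laplace transform of both sides.
The derivative rules (L{y''} = s^2 Y - s·y(0) - y'(0) and L{y'} = sY - y(0), with y(0) = 4, y'(0) = 4) turn the left side into (s^2 + 2*s + 9)Y - (4*s + 12).
The right side is L{cos(6*t)} = s/(s^2 + 36).
So (s^2 + 2*s + 9)Y = s/(s^2 + 36) + (4*s + 12).
Solve for Y(s) and write it as one ratio of polynomials.

Y(s) = (4*s^3 + 12*s^2 + 145*s + 432)/(s^4 + 2*s^3 + 45*s^2 + 72*s + 324)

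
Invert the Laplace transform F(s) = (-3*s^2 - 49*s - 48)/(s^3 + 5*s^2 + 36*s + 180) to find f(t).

f(t) = -4*sin(6*t) - 5*cos(6*t) + 2*exp(-5*t)

Factor the denominator: s^3 + 5*s^2 + 36*s + 180 = (s + 5)*(s^2 + 36).
Partial fraction decomposition gives [2/(s + 5)] + [-5*s/(s^2 + 36)] + [-24/(s^2 + 36)].
Invert each term: 2/(s + 5) ↔ 2e^(-5t); -5·s/(s^2 + 36) ↔ -5cos(6t); -4·6/(s^2 + 36) ↔ -4sin(6t).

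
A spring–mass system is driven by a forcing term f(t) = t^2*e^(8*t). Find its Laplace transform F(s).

L{e^(8t)} = 1/(s - 8).
Then apply L{t^2·g(t)} = (-1)^2 d^2/ds^2[G(s)] with G(s) = 1/(s - 8):
differentiating 2 times and applying the sign gives 2/(s - 8)^3.

F(s) = 2/(s - 8)^3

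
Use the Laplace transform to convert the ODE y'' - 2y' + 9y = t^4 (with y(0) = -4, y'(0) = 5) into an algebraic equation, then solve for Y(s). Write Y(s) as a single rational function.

Laplace-transform each side.
The derivative rules (L{y''} = s^2 Y - s·y(0) - y'(0) and L{y'} = sY - y(0), with y(0) = -4, y'(0) = 5) turn the left side into (s^2 - 2*s + 9)Y - (-4*s + 13).
The right side is L{t^4} = 24/s^5.
So (s^2 - 2*s + 9)Y = 24/s^5 + (-4*s + 13).
Isolate Y and clear denominators.

Y(s) = (-4*s^6 + 13*s^5 + 24)/(s^7 - 2*s^6 + 9*s^5)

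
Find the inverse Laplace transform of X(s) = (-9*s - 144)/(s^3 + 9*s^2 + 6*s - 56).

-3*exp(2*t) + 6*exp(-4*t) - 3*exp(-7*t)

Factor the denominator: s^3 + 9*s^2 + 6*s - 56 = (s - 2)*(s + 4)*(s + 7).
Partial fraction decomposition gives [6/(s + 4)] + [-3/(s - 2)] + [-3/(s + 7)].
Invert each term: 6/(s + 4) ↔ 6e^(-4t); -3/(s - 2) ↔ -3e^(2t); -3/(s + 7) ↔ -3e^(-7t).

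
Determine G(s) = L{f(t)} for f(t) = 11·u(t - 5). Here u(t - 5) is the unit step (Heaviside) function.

By the second shifting theorem, L{u(t - c)·g(t - c)} = e^(-cs)·H(s) with c = 5 and H(s) = L{g(t)}.
L{11} = 11/s.

G(s) = 11*exp(-5*s)/s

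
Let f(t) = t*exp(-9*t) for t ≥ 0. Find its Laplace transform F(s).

F(s) = (s + 9)^(-2)

L{e^(-9t)} = 1/(s + 9).
Then apply L{t·g(t)} = -d/ds[G(s)] with G(s) = 1/(s + 9):
differentiating 1 time and applying the sign gives (s + 9)^(-2).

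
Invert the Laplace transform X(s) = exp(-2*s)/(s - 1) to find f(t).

The factor e^(-2s) signals a time shift by c = 2 (second shifting theorem).
L{e^(t)} = 1/(s - 1), so L^-1{1/(s - 1)} = exp(t).
Hence the inverse is u(t - 2) times that function evaluated at t - 2.

f(t) = Heaviside(t - 2)*(exp(t - 2))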